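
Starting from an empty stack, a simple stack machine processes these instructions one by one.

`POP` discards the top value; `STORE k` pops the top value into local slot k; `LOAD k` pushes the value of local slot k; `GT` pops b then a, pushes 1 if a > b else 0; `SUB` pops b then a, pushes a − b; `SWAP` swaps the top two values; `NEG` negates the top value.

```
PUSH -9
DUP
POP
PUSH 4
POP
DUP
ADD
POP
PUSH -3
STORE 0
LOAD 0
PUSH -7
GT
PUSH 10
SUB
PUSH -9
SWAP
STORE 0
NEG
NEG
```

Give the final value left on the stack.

-9

PUSH -9 -> [-9]
DUP     -> [-9, -9]
POP     -> [-9]
PUSH 4  -> [-9, 4]
POP     -> [-9]
DUP     -> [-9, -9]
ADD     -> [-18]
POP     -> []
PUSH -3 -> [-3]
STORE 0 -> []
LOAD 0  -> [-3]
PUSH -7 -> [-3, -7]
GT      -> [1]
PUSH 10 -> [1, 10]
SUB     -> [-9]
PUSH -9 -> [-9, -9]
SWAP    -> [-9, -9]
STORE 0 -> [-9]
NEG     -> [9]
NEG     -> [-9]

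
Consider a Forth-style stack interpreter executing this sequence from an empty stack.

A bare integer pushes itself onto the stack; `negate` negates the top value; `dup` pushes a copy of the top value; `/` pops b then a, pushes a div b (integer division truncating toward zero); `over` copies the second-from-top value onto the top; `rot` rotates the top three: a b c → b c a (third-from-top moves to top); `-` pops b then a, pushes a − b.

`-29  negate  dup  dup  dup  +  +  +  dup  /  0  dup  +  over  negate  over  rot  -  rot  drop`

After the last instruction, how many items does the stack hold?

-29     [-29]
negate  [29]
dup     [29, 29]
dup     [29, 29, 29]
dup     [29, 29, 29, 29]
+       [29, 29, 58]
+       [29, 87]
+       [116]
dup     [116, 116]
/       [1]
0       [1, 0]
dup     [1, 0, 0]
+       [1, 0]
over    [1, 0, 1]
negate  [1, 0, -1]
over    [1, 0, -1, 0]
rot     [1, -1, 0, 0]
-       [1, -1, 0]
rot     [-1, 0, 1]
drop    [-1, 0]

2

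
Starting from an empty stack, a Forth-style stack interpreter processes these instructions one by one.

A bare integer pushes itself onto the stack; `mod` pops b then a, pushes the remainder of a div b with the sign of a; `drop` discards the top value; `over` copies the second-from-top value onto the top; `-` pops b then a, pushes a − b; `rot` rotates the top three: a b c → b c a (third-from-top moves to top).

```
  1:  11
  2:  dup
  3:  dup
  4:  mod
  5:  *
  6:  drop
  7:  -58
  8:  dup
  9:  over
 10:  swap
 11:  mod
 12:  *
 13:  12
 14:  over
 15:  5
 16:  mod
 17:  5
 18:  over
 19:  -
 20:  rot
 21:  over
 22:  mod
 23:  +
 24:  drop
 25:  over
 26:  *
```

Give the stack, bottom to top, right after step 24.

[0, 0]

11    [11]
dup   [11, 11]
dup   [11, 11, 11]
mod   [11, 0]
*     [0]
drop  []
-58   [-58]
dup   [-58, -58]
over  [-58, -58, -58]
swap  [-58, -58, -58]
mod   [-58, 0]
*     [0]
12    [0, 12]
over  [0, 12, 0]
5     [0, 12, 0, 5]
mod   [0, 12, 0]
5     [0, 12, 0, 5]
over  [0, 12, 0, 5, 0]
-     [0, 12, 0, 5]
rot   [0, 0, 5, 12]
over  [0, 0, 5, 12, 5]
mod   [0, 0, 5, 2]
+     [0, 0, 7]
drop  [0, 0]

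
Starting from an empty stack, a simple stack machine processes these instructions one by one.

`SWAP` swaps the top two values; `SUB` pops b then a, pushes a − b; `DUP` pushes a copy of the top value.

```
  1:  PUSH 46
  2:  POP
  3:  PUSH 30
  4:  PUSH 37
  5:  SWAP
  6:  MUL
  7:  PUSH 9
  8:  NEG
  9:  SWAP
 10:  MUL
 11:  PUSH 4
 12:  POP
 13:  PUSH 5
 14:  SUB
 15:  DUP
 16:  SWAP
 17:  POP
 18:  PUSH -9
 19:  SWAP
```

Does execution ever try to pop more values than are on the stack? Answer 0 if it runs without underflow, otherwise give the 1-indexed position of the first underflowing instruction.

PUSH 46 → 46
POP     → (empty)
PUSH 30 → 30
PUSH 37 → 30 37
SWAP    → 37 30
MUL     → 1110
PUSH 9  → 1110 9
NEG     → 1110 -9
SWAP    → -9 1110
MUL     → -9990
PUSH 4  → -9990 4
POP     → -9990
PUSH 5  → -9990 5
SUB     → -9995
DUP     → -9995 -9995
SWAP    → -9995 -9995
POP     → -9995
PUSH -9 → -9995 -9
SWAP    → -9 -9995

0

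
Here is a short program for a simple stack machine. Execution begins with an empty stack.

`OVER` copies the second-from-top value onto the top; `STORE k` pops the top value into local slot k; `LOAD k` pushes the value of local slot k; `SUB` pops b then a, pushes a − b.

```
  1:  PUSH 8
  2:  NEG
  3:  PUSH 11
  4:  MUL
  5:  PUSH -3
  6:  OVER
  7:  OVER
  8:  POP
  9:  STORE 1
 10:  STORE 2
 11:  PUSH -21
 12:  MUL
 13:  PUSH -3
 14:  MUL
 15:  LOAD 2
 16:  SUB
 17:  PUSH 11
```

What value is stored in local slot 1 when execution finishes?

PUSH 8    8
NEG       -8
PUSH 11   -8 11
MUL       -88
PUSH -3   -88 -3
OVER      -88 -3 -88
OVER      -88 -3 -88 -3
POP       -88 -3 -88
STORE 1   -88 -3
STORE 2   -88
PUSH -21  -88 -21
MUL       1848
PUSH -3   1848 -3
MUL       -5544
LOAD 2    -5544 -3
SUB       -5541
PUSH 11   -5541 11

-88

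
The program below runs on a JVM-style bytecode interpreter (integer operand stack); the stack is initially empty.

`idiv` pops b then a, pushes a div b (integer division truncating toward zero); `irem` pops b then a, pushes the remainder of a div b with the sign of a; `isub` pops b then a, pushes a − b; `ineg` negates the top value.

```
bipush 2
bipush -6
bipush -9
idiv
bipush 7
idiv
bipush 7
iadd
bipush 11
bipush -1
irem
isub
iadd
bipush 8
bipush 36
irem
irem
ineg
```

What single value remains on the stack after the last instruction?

bipush 2  → 2
bipush -6 → 2 -6
bipush -9 → 2 -6 -9
idiv      → 2 0
bipush 7  → 2 0 7
idiv      → 2 0
bipush 7  → 2 0 7
iadd      → 2 7
bipush 11 → 2 7 11
bipush -1 → 2 7 11 -1
irem      → 2 7 0
isub      → 2 7
iadd      → 9
bipush 8  → 9 8
bipush 36 → 9 8 36
irem      → 9 8
irem      → 1
ineg      → -1

-1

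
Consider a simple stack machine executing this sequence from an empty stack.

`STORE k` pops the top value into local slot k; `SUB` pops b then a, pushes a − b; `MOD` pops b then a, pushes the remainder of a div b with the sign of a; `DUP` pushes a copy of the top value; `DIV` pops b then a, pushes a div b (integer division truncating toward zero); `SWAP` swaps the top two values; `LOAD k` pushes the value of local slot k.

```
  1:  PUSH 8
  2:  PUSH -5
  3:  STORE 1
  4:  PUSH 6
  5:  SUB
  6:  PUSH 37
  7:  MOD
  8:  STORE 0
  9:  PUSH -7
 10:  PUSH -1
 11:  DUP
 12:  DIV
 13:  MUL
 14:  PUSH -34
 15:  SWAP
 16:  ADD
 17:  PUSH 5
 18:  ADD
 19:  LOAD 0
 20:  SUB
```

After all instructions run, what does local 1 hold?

PUSH 8    8
PUSH -5   8 -5
STORE 1   8
PUSH 6    8 6
SUB       2
PUSH 37   2 37
MOD       2
STORE 0   (empty)
PUSH -7   -7
PUSH -1   -7 -1
DUP       -7 -1 -1
DIV       -7 1
MUL       -7
PUSH -34  -7 -34
SWAP      -34 -7
ADD       -41
PUSH 5    -41 5
ADD       -36
LOAD 0    -36 2
SUB       -38

-5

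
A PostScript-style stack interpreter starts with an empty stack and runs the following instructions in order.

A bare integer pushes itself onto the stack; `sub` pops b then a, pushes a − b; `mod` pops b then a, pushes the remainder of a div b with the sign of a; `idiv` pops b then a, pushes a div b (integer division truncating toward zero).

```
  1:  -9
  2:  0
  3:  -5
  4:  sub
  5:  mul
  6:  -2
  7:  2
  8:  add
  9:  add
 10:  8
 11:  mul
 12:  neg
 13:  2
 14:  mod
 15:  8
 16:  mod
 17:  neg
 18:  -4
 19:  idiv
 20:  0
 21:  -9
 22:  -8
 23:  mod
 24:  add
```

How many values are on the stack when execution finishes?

2

-9   -> -9
0    -> -9 0
-5   -> -9 0 -5
sub  -> -9 5
mul  -> -45
-2   -> -45 -2
2    -> -45 -2 2
add  -> -45 0
add  -> -45
8    -> -45 8
mul  -> -360
neg  -> 360
2    -> 360 2
mod  -> 0
8    -> 0 8
mod  -> 0
neg  -> 0
-4   -> 0 -4
idiv -> 0
0    -> 0 0
-9   -> 0 0 -9
-8   -> 0 0 -9 -8
mod  -> 0 0 -1
add  -> 0 -1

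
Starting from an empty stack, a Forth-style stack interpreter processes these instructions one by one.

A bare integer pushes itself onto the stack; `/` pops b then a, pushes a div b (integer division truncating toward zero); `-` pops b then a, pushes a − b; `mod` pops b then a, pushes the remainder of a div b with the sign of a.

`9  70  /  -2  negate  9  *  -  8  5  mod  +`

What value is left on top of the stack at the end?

9      : [9]
70     : [9, 70]
/      : [0]
-2     : [0, -2]
negate : [0, 2]
9      : [0, 2, 9]
*      : [0, 18]
-      : [-18]
8      : [-18, 8]
5      : [-18, 8, 5]
mod    : [-18, 3]
+      : [-15]

-15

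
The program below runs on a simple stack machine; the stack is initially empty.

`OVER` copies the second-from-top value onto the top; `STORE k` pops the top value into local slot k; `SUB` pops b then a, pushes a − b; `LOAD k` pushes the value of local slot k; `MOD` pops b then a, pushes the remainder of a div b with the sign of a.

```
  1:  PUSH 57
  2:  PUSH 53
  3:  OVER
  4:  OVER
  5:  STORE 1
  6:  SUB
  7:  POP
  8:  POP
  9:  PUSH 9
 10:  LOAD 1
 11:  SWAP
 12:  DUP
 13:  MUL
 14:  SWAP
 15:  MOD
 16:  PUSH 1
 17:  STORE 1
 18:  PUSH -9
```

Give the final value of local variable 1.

PUSH 57 → 57
PUSH 53 → 57 53
OVER    → 57 53 57
OVER    → 57 53 57 53
STORE 1 → 57 53 57
SUB     → 57 -4
POP     → 57
POP     → (empty)
PUSH 9  → 9
LOAD 1  → 9 53
SWAP    → 53 9
DUP     → 53 9 9
MUL     → 53 81
SWAP    → 81 53
MOD     → 28
PUSH 1  → 28 1
STORE 1 → 28
PUSH -9 → 28 -9

1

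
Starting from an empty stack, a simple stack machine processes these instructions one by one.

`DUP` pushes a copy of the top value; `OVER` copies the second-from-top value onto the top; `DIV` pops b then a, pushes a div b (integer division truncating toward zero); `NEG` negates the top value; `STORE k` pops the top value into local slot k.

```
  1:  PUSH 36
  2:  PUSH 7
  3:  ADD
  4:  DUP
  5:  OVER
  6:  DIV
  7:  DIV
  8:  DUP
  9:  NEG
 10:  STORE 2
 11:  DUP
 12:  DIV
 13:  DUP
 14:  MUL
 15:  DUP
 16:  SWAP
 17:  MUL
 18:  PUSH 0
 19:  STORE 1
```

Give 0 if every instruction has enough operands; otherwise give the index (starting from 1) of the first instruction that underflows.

0

PUSH 36 → 36
PUSH 7  → 36 7
ADD     → 43
DUP     → 43 43
OVER    → 43 43 43
DIV     → 43 1
DIV     → 43
DUP     → 43 43
NEG     → 43 -43
STORE 2 → 43
DUP     → 43 43
DIV     → 1
DUP     → 1 1
MUL     → 1
DUP     → 1 1
SWAP    → 1 1
MUL     → 1
PUSH 0  → 1 0
STORE 1 → 1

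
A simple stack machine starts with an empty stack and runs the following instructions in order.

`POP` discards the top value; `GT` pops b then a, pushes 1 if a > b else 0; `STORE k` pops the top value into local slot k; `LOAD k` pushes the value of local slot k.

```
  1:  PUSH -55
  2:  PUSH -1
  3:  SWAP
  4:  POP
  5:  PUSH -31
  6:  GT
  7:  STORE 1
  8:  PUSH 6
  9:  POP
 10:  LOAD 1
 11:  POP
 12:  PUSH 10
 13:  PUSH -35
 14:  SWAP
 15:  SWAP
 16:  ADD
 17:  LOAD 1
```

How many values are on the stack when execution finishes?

PUSH -55  [-55]
PUSH -1   [-55, -1]
SWAP      [-1, -55]
POP       [-1]
PUSH -31  [-1, -31]
GT        [1]
STORE 1   []
PUSH 6    [6]
POP       []
LOAD 1    [1]
POP       []
PUSH 10   [10]
PUSH -35  [10, -35]
SWAP      [-35, 10]
SWAP      [10, -35]
ADD       [-25]
LOAD 1    [-25, 1]

2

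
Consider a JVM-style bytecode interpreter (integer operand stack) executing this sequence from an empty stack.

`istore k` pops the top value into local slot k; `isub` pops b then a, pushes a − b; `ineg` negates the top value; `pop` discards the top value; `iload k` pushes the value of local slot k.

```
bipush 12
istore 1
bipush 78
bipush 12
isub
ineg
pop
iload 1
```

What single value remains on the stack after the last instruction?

bipush 12  12
istore 1   (empty)
bipush 78  78
bipush 12  78 12
isub       66
ineg       -66
pop        (empty)
iload 1    12

12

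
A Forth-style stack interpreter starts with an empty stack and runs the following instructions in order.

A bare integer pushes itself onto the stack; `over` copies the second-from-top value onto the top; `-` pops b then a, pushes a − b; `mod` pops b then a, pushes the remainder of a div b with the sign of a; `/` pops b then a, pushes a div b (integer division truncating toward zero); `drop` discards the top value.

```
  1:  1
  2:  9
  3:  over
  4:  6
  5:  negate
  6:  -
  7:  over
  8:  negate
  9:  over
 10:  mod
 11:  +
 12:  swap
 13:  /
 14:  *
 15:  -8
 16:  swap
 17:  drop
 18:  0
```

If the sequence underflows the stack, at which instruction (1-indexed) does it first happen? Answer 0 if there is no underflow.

1      : 1
9      : 1 9
over   : 1 9 1
6      : 1 9 1 6
negate : 1 9 1 -6
-      : 1 9 7
over   : 1 9 7 9
negate : 1 9 7 -9
over   : 1 9 7 -9 7
mod    : 1 9 7 -2
+      : 1 9 5
swap   : 1 5 9
/      : 1 0
*      : 0
-8     : 0 -8
swap   : -8 0
drop   : -8
0      : -8 0

0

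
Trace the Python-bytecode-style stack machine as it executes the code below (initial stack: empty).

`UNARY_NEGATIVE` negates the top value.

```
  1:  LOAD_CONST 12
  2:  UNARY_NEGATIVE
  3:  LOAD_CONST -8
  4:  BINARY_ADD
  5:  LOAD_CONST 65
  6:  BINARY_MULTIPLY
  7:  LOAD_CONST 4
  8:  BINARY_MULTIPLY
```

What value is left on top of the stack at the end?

LOAD_CONST 12    [12]
UNARY_NEGATIVE   [-12]
LOAD_CONST -8    [-12, -8]
BINARY_ADD       [-20]
LOAD_CONST 65    [-20, 65]
BINARY_MULTIPLY  [-1300]
LOAD_CONST 4     [-1300, 4]
BINARY_MULTIPLY  [-5200]

-5200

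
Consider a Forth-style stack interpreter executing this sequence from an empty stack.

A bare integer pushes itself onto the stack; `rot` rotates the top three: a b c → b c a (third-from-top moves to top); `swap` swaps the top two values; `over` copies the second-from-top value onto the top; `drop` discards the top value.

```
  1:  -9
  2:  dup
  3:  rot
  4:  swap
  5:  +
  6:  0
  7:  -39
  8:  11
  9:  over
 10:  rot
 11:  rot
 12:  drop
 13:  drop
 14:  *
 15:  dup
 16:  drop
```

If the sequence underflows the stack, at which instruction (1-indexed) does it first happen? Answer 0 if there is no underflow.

3

-9   [-9]
dup  [-9, -9]
rot  — needs 3 operands, stack has 2 → underflow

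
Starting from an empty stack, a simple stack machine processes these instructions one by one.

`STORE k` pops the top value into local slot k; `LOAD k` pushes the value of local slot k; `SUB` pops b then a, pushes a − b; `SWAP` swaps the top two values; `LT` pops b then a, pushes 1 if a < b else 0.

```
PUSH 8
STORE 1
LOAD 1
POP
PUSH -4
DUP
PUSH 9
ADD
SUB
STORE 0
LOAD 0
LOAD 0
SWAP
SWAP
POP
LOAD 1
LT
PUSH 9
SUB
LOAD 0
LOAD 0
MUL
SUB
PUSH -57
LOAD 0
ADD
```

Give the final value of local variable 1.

8

PUSH 8   -> 8
STORE 1  -> (empty)
LOAD 1   -> 8
POP      -> (empty)
PUSH -4  -> -4
DUP      -> -4 -4
PUSH 9   -> -4 -4 9
ADD      -> -4 5
SUB      -> -9
STORE 0  -> (empty)
LOAD 0   -> -9
LOAD 0   -> -9 -9
SWAP     -> -9 -9
SWAP     -> -9 -9
POP      -> -9
LOAD 1   -> -9 8
LT       -> 1
PUSH 9   -> 1 9
SUB      -> -8
LOAD 0   -> -8 -9
LOAD 0   -> -8 -9 -9
MUL      -> -8 81
SUB      -> -89
PUSH -57 -> -89 -57
LOAD 0   -> -89 -57 -9
ADD      -> -89 -66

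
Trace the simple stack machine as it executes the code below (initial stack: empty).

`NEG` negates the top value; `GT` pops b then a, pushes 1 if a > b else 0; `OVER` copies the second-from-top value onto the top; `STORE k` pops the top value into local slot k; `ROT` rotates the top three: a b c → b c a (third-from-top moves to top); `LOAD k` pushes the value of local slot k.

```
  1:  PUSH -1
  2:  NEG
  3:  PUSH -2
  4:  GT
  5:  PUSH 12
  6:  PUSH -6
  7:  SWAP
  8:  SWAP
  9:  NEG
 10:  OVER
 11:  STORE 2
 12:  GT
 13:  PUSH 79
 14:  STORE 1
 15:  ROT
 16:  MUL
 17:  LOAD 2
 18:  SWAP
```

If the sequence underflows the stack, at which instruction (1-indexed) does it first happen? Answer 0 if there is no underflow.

PUSH -1 : -1
NEG     : 1
PUSH -2 : 1 -2
GT      : 1
PUSH 12 : 1 12
PUSH -6 : 1 12 -6
SWAP    : 1 -6 12
SWAP    : 1 12 -6
NEG     : 1 12 6
OVER    : 1 12 6 12
STORE 2 : 1 12 6
GT      : 1 1
PUSH 79 : 1 1 79
STORE 1 : 1 1
ROT  — needs 3 operands, stack has 2 → underflow

15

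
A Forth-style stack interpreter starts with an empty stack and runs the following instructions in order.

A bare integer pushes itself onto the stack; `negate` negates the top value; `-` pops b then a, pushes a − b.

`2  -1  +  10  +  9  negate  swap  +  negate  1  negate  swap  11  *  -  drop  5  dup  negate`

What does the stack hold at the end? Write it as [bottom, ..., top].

2       2
-1      2 -1
+       1
10      1 10
+       11
9       11 9
negate  11 -9
swap    -9 11
+       2
negate  -2
1       -2 1
negate  -2 -1
swap    -1 -2
11      -1 -2 11
*       -1 -22
-       21
drop    (empty)
5       5
dup     5 5
negate  5 -5

[5, -5]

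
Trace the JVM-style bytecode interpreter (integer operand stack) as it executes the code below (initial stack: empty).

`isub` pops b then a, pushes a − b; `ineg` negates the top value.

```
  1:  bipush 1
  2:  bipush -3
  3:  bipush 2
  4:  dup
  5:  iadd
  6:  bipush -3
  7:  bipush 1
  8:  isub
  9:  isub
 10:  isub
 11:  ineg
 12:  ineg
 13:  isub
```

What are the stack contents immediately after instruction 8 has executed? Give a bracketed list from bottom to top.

bipush 1  -> [1]
bipush -3 -> [1, -3]
bipush 2  -> [1, -3, 2]
dup       -> [1, -3, 2, 2]
iadd      -> [1, -3, 4]
bipush -3 -> [1, -3, 4, -3]
bipush 1  -> [1, -3, 4, -3, 1]
isub      -> [1, -3, 4, -4]

[1, -3, 4, -4]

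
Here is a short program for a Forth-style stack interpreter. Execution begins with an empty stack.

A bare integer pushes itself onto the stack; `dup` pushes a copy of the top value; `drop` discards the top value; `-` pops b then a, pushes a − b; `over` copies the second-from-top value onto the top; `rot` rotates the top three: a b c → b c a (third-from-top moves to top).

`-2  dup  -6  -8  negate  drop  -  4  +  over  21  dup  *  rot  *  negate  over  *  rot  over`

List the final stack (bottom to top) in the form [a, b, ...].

[-2, 7056, -2, 7056]

-2     -> [-2]
dup    -> [-2, -2]
-6     -> [-2, -2, -6]
-8     -> [-2, -2, -6, -8]
negate -> [-2, -2, -6, 8]
drop   -> [-2, -2, -6]
-      -> [-2, 4]
4      -> [-2, 4, 4]
+      -> [-2, 8]
over   -> [-2, 8, -2]
21     -> [-2, 8, -2, 21]
dup    -> [-2, 8, -2, 21, 21]
*      -> [-2, 8, -2, 441]
rot    -> [-2, -2, 441, 8]
*      -> [-2, -2, 3528]
negate -> [-2, -2, -3528]
over   -> [-2, -2, -3528, -2]
*      -> [-2, -2, 7056]
rot    -> [-2, 7056, -2]
over   -> [-2, 7056, -2, 7056]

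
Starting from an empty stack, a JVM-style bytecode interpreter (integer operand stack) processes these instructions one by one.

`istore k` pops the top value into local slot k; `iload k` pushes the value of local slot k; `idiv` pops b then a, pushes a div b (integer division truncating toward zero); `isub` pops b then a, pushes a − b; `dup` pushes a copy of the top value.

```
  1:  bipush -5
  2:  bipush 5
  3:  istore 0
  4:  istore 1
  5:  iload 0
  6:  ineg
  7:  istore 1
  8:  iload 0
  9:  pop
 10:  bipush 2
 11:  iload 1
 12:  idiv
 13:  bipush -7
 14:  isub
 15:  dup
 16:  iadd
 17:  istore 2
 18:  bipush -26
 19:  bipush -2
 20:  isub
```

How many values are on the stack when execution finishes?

bipush -5  -> -5
bipush 5   -> -5 5
istore 0   -> -5
istore 1   -> (empty)
iload 0    -> 5
ineg       -> -5
istore 1   -> (empty)
iload 0    -> 5
pop        -> (empty)
bipush 2   -> 2
iload 1    -> 2 -5
idiv       -> 0
bipush -7  -> 0 -7
isub       -> 7
dup        -> 7 7
iadd       -> 14
istore 2   -> (empty)
bipush -26 -> -26
bipush -2  -> -26 -2
isub       -> -24

1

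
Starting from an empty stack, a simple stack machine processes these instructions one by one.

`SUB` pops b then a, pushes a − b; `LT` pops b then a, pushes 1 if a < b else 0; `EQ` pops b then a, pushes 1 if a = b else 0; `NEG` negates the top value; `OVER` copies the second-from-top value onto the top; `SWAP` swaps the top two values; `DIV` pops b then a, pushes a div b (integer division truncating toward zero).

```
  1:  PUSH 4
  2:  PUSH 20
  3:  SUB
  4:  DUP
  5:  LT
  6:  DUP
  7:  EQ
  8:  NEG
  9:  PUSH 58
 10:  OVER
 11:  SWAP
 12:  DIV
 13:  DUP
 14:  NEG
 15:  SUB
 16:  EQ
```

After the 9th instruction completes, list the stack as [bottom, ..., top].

PUSH 4   4
PUSH 20  4 20
SUB      -16
DUP      -16 -16
LT       0
DUP      0 0
EQ       1
NEG      -1
PUSH 58  -1 58

[-1, 58]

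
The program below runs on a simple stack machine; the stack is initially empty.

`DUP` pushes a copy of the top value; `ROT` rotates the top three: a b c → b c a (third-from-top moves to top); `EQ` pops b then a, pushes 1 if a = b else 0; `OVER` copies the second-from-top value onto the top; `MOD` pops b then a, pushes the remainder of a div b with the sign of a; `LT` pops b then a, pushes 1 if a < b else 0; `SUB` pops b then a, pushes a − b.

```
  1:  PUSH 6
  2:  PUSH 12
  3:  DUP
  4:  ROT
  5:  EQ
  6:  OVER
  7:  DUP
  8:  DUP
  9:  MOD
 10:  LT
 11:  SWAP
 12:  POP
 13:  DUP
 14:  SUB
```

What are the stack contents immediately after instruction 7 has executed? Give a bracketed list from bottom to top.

PUSH 6  : 6
PUSH 12 : 6 12
DUP     : 6 12 12
ROT     : 12 12 6
EQ      : 12 0
OVER    : 12 0 12
DUP     : 12 0 12 12

[12, 0, 12, 12]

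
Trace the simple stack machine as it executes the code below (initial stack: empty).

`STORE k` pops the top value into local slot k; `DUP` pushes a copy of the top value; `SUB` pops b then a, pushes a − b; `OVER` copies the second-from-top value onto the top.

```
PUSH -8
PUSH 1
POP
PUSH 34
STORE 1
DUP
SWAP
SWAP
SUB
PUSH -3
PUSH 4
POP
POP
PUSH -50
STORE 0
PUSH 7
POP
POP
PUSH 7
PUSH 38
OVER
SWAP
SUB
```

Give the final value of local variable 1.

PUSH -8  : [-8]
PUSH 1   : [-8, 1]
POP      : [-8]
PUSH 34  : [-8, 34]
STORE 1  : [-8]
DUP      : [-8, -8]
SWAP     : [-8, -8]
SWAP     : [-8, -8]
SUB      : [0]
PUSH -3  : [0, -3]
PUSH 4   : [0, -3, 4]
POP      : [0, -3]
POP      : [0]
PUSH -50 : [0, -50]
STORE 0  : [0]
PUSH 7   : [0, 7]
POP      : [0]
POP      : []
PUSH 7   : [7]
PUSH 38  : [7, 38]
OVER     : [7, 38, 7]
SWAP     : [7, 7, 38]
SUB      : [7, -31]

34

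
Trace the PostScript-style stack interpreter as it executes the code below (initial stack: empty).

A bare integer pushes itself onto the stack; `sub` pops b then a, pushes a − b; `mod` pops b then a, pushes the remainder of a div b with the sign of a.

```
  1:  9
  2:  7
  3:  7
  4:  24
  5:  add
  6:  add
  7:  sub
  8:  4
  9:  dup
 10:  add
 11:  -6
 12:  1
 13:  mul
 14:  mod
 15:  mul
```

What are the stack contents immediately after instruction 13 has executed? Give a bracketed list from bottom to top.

[-29, 8, -6]

9   → [9]
7   → [9, 7]
7   → [9, 7, 7]
24  → [9, 7, 7, 24]
add → [9, 7, 31]
add → [9, 38]
sub → [-29]
4   → [-29, 4]
dup → [-29, 4, 4]
add → [-29, 8]
-6  → [-29, 8, -6]
1   → [-29, 8, -6, 1]
mul → [-29, 8, -6]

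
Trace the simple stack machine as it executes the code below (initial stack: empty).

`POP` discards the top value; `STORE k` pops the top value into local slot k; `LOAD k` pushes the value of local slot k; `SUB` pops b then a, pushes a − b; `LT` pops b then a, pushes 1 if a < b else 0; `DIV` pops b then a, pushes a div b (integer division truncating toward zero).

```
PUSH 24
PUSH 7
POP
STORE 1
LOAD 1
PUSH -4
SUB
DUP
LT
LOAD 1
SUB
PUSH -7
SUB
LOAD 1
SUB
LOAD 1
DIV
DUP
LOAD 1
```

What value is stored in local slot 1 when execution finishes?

24

PUSH 24  [24]
PUSH 7   [24, 7]
POP      [24]
STORE 1  []
LOAD 1   [24]
PUSH -4  [24, -4]
SUB      [28]
DUP      [28, 28]
LT       [0]
LOAD 1   [0, 24]
SUB      [-24]
PUSH -7  [-24, -7]
SUB      [-17]
LOAD 1   [-17, 24]
SUB      [-41]
LOAD 1   [-41, 24]
DIV      [-1]
DUP      [-1, -1]
LOAD 1   [-1, -1, 24]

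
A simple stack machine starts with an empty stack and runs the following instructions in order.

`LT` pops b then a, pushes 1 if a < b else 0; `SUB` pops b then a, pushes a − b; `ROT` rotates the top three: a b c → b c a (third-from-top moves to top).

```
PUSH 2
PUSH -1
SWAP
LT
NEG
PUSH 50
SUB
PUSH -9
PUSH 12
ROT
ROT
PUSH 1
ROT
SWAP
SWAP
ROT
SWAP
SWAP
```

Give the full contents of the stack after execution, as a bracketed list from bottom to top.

PUSH 2  -> [2]
PUSH -1 -> [2, -1]
SWAP    -> [-1, 2]
LT      -> [1]
NEG     -> [-1]
PUSH 50 -> [-1, 50]
SUB     -> [-51]
PUSH -9 -> [-51, -9]
PUSH 12 -> [-51, -9, 12]
ROT     -> [-9, 12, -51]
ROT     -> [12, -51, -9]
PUSH 1  -> [12, -51, -9, 1]
ROT     -> [12, -9, 1, -51]
SWAP    -> [12, -9, -51, 1]
SWAP    -> [12, -9, 1, -51]
ROT     -> [12, 1, -51, -9]
SWAP    -> [12, 1, -9, -51]
SWAP    -> [12, 1, -51, -9]

[12, 1, -51, -9]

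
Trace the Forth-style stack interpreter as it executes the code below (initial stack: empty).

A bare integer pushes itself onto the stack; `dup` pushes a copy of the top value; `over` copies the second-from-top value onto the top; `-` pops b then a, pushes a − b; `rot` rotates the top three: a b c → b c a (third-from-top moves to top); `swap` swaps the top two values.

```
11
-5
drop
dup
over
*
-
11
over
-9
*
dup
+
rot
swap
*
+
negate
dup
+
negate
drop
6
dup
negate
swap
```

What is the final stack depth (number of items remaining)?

11     -> 11
-5     -> 11 -5
drop   -> 11
dup    -> 11 11
over   -> 11 11 11
*      -> 11 121
-      -> -110
11     -> -110 11
over   -> -110 11 -110
-9     -> -110 11 -110 -9
*      -> -110 11 990
dup    -> -110 11 990 990
+      -> -110 11 1980
rot    -> 11 1980 -110
swap   -> 11 -110 1980
*      -> 11 -217800
+      -> -217789
negate -> 217789
dup    -> 217789 217789
+      -> 435578
negate -> -435578
drop   -> (empty)
6      -> 6
dup    -> 6 6
negate -> 6 -6
swap   -> -6 6

2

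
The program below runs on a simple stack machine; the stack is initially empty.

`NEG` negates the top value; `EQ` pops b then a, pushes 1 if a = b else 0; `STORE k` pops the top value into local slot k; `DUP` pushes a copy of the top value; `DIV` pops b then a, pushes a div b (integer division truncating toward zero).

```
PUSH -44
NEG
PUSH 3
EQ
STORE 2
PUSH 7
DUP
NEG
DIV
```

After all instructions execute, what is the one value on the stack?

PUSH -44  [-44]
NEG       [44]
PUSH 3    [44, 3]
EQ        [0]
STORE 2   []
PUSH 7    [7]
DUP       [7, 7]
NEG       [7, -7]
DIV       [-1]

-1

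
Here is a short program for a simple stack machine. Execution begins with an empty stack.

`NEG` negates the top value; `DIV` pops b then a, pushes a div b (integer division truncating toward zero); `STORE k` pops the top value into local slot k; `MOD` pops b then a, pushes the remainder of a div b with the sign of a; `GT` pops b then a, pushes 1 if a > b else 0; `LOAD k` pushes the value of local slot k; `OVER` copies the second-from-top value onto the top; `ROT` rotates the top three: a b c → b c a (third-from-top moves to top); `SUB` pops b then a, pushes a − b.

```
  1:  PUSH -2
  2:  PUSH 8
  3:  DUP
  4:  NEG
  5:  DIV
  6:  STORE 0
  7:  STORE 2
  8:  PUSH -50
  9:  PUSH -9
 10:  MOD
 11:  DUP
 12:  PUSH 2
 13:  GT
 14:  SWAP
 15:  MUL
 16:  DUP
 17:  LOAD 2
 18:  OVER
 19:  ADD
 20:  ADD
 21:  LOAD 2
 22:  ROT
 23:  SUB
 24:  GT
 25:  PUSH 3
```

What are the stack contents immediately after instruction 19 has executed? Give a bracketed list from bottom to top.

PUSH -2  -> [-2]
PUSH 8   -> [-2, 8]
DUP      -> [-2, 8, 8]
NEG      -> [-2, 8, -8]
DIV      -> [-2, -1]
STORE 0  -> [-2]
STORE 2  -> []
PUSH -50 -> [-50]
PUSH -9  -> [-50, -9]
MOD      -> [-5]
DUP      -> [-5, -5]
PUSH 2   -> [-5, -5, 2]
GT       -> [-5, 0]
SWAP     -> [0, -5]
MUL      -> [0]
DUP      -> [0, 0]
LOAD 2   -> [0, 0, -2]
OVER     -> [0, 0, -2, 0]
ADD      -> [0, 0, -2]

[0, 0, -2]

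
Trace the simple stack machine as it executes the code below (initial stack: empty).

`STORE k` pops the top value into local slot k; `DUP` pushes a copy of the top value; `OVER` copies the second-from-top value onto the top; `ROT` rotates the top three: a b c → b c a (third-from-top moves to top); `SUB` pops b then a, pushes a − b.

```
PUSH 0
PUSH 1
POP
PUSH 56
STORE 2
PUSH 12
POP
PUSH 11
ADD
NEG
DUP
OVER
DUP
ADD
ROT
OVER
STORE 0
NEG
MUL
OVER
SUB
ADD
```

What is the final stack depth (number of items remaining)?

PUSH 0  → [0]
PUSH 1  → [0, 1]
POP     → [0]
PUSH 56 → [0, 56]
STORE 2 → [0]
PUSH 12 → [0, 12]
POP     → [0]
PUSH 11 → [0, 11]
ADD     → [11]
NEG     → [-11]
DUP     → [-11, -11]
OVER    → [-11, -11, -11]
DUP     → [-11, -11, -11, -11]
ADD     → [-11, -11, -22]
ROT     → [-11, -22, -11]
OVER    → [-11, -22, -11, -22]
STORE 0 → [-11, -22, -11]
NEG     → [-11, -22, 11]
MUL     → [-11, -242]
OVER    → [-11, -242, -11]
SUB     → [-11, -231]
ADD     → [-242]

1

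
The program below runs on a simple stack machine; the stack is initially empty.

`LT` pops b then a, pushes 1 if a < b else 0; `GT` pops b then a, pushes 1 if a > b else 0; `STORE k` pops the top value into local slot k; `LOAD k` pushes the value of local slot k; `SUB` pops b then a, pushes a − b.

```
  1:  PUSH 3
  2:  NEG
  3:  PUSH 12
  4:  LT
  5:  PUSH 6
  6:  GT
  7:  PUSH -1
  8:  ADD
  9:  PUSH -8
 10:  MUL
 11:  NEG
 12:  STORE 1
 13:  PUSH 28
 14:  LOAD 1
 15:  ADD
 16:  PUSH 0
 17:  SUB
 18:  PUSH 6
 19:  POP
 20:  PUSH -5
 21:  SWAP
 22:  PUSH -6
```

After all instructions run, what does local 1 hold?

-8

PUSH 3  → [3]
NEG     → [-3]
PUSH 12 → [-3, 12]
LT      → [1]
PUSH 6  → [1, 6]
GT      → [0]
PUSH -1 → [0, -1]
ADD     → [-1]
PUSH -8 → [-1, -8]
MUL     → [8]
NEG     → [-8]
STORE 1 → []
PUSH 28 → [28]
LOAD 1  → [28, -8]
ADD     → [20]
PUSH 0  → [20, 0]
SUB     → [20]
PUSH 6  → [20, 6]
POP     → [20]
PUSH -5 → [20, -5]
SWAP    → [-5, 20]
PUSH -6 → [-5, 20, -6]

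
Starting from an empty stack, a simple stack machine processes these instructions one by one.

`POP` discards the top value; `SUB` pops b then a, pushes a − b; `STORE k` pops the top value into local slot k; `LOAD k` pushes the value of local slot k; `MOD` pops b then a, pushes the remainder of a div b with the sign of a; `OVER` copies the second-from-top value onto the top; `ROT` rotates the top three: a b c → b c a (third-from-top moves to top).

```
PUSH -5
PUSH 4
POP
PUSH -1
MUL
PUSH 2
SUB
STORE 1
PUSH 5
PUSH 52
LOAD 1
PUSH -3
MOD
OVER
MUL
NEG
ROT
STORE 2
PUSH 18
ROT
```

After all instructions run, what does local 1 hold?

3

PUSH -5 → [-5]
PUSH 4  → [-5, 4]
POP     → [-5]
PUSH -1 → [-5, -1]
MUL     → [5]
PUSH 2  → [5, 2]
SUB     → [3]
STORE 1 → []
PUSH 5  → [5]
PUSH 52 → [5, 52]
LOAD 1  → [5, 52, 3]
PUSH -3 → [5, 52, 3, -3]
MOD     → [5, 52, 0]
OVER    → [5, 52, 0, 52]
MUL     → [5, 52, 0]
NEG     → [5, 52, 0]
ROT     → [52, 0, 5]
STORE 2 → [52, 0]
PUSH 18 → [52, 0, 18]
ROT     → [0, 18, 52]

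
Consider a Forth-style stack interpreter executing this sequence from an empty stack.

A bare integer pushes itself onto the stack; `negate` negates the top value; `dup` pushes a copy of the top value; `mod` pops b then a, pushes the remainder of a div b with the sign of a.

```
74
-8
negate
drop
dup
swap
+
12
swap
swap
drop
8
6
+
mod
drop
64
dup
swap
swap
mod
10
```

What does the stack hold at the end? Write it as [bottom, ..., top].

[0, 10]

74     → 74
-8     → 74 -8
negate → 74 8
drop   → 74
dup    → 74 74
swap   → 74 74
+      → 148
12     → 148 12
swap   → 12 148
swap   → 148 12
drop   → 148
8      → 148 8
6      → 148 8 6
+      → 148 14
mod    → 8
drop   → (empty)
64     → 64
dup    → 64 64
swap   → 64 64
swap   → 64 64
mod    → 0
10     → 0 10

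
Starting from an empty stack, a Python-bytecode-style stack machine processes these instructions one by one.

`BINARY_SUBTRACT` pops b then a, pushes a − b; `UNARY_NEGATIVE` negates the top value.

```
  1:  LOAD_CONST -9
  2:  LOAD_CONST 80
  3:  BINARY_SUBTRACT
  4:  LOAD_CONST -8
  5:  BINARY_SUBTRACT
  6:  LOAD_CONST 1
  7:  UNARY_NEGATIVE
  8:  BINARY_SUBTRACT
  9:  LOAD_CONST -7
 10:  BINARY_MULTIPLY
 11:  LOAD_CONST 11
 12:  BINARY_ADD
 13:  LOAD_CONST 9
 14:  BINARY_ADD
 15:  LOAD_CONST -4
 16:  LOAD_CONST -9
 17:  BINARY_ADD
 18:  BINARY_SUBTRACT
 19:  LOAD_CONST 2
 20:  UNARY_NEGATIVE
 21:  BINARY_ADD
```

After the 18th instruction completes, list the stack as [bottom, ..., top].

[593]

LOAD_CONST -9   → [-9]
LOAD_CONST 80   → [-9, 80]
BINARY_SUBTRACT → [-89]
LOAD_CONST -8   → [-89, -8]
BINARY_SUBTRACT → [-81]
LOAD_CONST 1    → [-81, 1]
UNARY_NEGATIVE  → [-81, -1]
BINARY_SUBTRACT → [-80]
LOAD_CONST -7   → [-80, -7]
BINARY_MULTIPLY → [560]
LOAD_CONST 11   → [560, 11]
BINARY_ADD      → [571]
LOAD_CONST 9    → [571, 9]
BINARY_ADD      → [580]
LOAD_CONST -4   → [580, -4]
LOAD_CONST -9   → [580, -4, -9]
BINARY_ADD      → [580, -13]
BINARY_SUBTRACT → [593]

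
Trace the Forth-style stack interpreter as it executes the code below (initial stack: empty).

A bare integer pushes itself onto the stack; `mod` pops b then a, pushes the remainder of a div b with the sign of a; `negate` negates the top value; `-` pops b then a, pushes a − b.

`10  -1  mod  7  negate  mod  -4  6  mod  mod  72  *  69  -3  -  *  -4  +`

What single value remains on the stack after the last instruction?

-4

10     : 10
-1     : 10 -1
mod    : 0
7      : 0 7
negate : 0 -7
mod    : 0
-4     : 0 -4
6      : 0 -4 6
mod    : 0 -4
mod    : 0
72     : 0 72
*      : 0
69     : 0 69
-3     : 0 69 -3
-      : 0 72
*      : 0
-4     : 0 -4
+      : -4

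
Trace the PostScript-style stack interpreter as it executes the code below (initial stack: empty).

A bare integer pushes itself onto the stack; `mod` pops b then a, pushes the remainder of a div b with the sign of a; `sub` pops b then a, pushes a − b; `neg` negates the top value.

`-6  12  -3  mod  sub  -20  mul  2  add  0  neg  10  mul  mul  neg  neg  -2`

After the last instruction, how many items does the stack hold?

2

-6  → -6
12  → -6 12
-3  → -6 12 -3
mod → -6 0
sub → -6
-20 → -6 -20
mul → 120
2   → 120 2
add → 122
0   → 122 0
neg → 122 0
10  → 122 0 10
mul → 122 0
mul → 0
neg → 0
neg → 0
-2  → 0 -2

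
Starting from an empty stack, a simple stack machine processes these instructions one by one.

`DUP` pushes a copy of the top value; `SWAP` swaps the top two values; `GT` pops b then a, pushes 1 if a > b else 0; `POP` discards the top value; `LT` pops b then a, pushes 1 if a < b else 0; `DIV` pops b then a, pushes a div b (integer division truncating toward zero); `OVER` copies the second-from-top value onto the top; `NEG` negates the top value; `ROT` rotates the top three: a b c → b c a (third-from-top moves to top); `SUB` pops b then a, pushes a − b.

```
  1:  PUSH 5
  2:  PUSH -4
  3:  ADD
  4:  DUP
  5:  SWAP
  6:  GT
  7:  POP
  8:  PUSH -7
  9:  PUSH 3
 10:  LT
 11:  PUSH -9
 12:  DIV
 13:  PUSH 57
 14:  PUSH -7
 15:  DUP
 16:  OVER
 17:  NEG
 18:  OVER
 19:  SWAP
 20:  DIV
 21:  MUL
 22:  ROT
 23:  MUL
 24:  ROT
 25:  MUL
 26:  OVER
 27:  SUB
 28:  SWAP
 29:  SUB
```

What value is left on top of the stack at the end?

PUSH 5  → 5
PUSH -4 → 5 -4
ADD     → 1
DUP     → 1 1
SWAP    → 1 1
GT      → 0
POP     → (empty)
PUSH -7 → -7
PUSH 3  → -7 3
LT      → 1
PUSH -9 → 1 -9
DIV     → 0
PUSH 57 → 0 57
PUSH -7 → 0 57 -7
DUP     → 0 57 -7 -7
OVER    → 0 57 -7 -7 -7
NEG     → 0 57 -7 -7 7
OVER    → 0 57 -7 -7 7 -7
SWAP    → 0 57 -7 -7 -7 7
DIV     → 0 57 -7 -7 -1
MUL     → 0 57 -7 7
ROT     → 0 -7 7 57
MUL     → 0 -7 399
ROT     → -7 399 0
MUL     → -7 0
OVER    → -7 0 -7
SUB     → -7 7
SWAP    → 7 -7
SUB     → 14

14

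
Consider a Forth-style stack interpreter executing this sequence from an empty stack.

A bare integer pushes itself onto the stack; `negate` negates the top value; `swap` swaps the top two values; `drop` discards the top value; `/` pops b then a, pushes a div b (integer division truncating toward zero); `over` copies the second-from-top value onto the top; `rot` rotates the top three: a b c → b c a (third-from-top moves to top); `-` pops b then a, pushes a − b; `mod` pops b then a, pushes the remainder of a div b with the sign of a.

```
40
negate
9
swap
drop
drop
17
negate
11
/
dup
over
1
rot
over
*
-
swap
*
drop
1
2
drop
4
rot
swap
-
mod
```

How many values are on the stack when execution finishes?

1

40     : [40]
negate : [-40]
9      : [-40, 9]
swap   : [9, -40]
drop   : [9]
drop   : []
17     : [17]
negate : [-17]
11     : [-17, 11]
/      : [-1]
dup    : [-1, -1]
over   : [-1, -1, -1]
1      : [-1, -1, -1, 1]
rot    : [-1, -1, 1, -1]
over   : [-1, -1, 1, -1, 1]
*      : [-1, -1, 1, -1]
-      : [-1, -1, 2]
swap   : [-1, 2, -1]
*      : [-1, -2]
drop   : [-1]
1      : [-1, 1]
2      : [-1, 1, 2]
drop   : [-1, 1]
4      : [-1, 1, 4]
rot    : [1, 4, -1]
swap   : [1, -1, 4]
-      : [1, -5]
mod    : [1]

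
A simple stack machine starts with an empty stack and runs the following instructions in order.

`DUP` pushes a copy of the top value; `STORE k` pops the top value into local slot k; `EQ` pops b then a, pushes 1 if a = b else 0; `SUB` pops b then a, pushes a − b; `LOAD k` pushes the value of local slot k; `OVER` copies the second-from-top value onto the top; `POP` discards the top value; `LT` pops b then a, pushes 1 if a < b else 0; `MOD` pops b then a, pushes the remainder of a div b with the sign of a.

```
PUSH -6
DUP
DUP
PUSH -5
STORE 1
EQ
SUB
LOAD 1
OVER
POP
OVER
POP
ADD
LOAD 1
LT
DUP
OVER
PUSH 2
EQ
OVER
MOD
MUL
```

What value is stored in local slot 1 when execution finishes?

PUSH -6 → [-6]
DUP     → [-6, -6]
DUP     → [-6, -6, -6]
PUSH -5 → [-6, -6, -6, -5]
STORE 1 → [-6, -6, -6]
EQ      → [-6, 1]
SUB     → [-7]
LOAD 1  → [-7, -5]
OVER    → [-7, -5, -7]
POP     → [-7, -5]
OVER    → [-7, -5, -7]
POP     → [-7, -5]
ADD     → [-12]
LOAD 1  → [-12, -5]
LT      → [1]
DUP     → [1, 1]
OVER    → [1, 1, 1]
PUSH 2  → [1, 1, 1, 2]
EQ      → [1, 1, 0]
OVER    → [1, 1, 0, 1]
MOD     → [1, 1, 0]
MUL     → [1, 0]

-5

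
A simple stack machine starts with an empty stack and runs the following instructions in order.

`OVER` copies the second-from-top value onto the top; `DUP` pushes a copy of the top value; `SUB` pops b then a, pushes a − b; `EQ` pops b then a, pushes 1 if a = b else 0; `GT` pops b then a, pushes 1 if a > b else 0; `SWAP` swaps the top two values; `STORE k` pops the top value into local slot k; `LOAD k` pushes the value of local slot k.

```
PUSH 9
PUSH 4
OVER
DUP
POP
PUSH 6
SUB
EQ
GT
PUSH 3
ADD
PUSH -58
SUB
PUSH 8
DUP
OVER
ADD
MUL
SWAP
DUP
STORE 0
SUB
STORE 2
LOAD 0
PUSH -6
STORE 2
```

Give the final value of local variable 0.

PUSH 9    9
PUSH 4    9 4
OVER      9 4 9
DUP       9 4 9 9
POP       9 4 9
PUSH 6    9 4 9 6
SUB       9 4 3
EQ        9 0
GT        1
PUSH 3    1 3
ADD       4
PUSH -58  4 -58
SUB       62
PUSH 8    62 8
DUP       62 8 8
OVER      62 8 8 8
ADD       62 8 16
MUL       62 128
SWAP      128 62
DUP       128 62 62
STORE 0   128 62
SUB       66
STORE 2   (empty)
LOAD 0    62
PUSH -6   62 -6
STORE 2   62

62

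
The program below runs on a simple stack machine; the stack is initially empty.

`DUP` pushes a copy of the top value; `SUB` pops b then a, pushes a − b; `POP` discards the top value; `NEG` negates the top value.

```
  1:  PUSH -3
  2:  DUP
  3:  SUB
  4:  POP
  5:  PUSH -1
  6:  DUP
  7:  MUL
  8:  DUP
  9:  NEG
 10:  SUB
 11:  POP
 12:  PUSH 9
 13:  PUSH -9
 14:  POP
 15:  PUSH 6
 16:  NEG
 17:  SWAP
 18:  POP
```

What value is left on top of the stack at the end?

-6

PUSH -3  -3
DUP      -3 -3
SUB      0
POP      (empty)
PUSH -1  -1
DUP      -1 -1
MUL      1
DUP      1 1
NEG      1 -1
SUB      2
POP      (empty)
PUSH 9   9
PUSH -9  9 -9
POP      9
PUSH 6   9 6
NEG      9 -6
SWAP     -6 9
POP      -6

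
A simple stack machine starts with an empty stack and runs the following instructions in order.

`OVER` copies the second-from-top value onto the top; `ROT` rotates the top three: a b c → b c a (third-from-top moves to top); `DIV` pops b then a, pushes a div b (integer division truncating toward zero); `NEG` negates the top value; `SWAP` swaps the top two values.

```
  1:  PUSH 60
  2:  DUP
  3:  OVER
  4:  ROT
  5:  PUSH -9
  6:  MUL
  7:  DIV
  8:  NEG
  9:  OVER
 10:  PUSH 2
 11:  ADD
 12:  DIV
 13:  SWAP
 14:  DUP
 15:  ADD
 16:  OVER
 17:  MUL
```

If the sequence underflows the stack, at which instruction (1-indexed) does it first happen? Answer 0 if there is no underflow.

0

PUSH 60 : 60
DUP     : 60 60
OVER    : 60 60 60
ROT     : 60 60 60
PUSH -9 : 60 60 60 -9
MUL     : 60 60 -540
DIV     : 60 0
NEG     : 60 0
OVER    : 60 0 60
PUSH 2  : 60 0 60 2
ADD     : 60 0 62
DIV     : 60 0
SWAP    : 0 60
DUP     : 0 60 60
ADD     : 0 120
OVER    : 0 120 0
MUL     : 0 0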